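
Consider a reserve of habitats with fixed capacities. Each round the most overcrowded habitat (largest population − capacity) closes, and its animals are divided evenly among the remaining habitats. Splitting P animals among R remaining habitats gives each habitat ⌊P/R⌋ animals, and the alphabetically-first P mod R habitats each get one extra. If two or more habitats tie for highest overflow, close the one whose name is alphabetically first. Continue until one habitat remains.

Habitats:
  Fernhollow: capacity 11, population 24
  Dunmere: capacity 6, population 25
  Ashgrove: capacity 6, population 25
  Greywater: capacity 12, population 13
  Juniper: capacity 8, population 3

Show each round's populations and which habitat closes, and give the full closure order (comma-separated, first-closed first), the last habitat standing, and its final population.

Closure order: Ashgrove, Dunmere, Fernhollow, Greywater
Last habitat: Juniper with 90 animals

Round 1: Ashgrove=25 Dunmere=25 Fernhollow=24 Greywater=13 Juniper=3 → close Ashgrove (overflow 19)
  25÷4 = 6 each, +1 to first 1
Round 2: Dunmere=32 Fernhollow=30 Greywater=19 Juniper=9 → close Dunmere (overflow 26)
  32÷3 = 10 each, +1 to first 2
Round 3: Fernhollow=41 Greywater=30 Juniper=19 → close Fernhollow (overflow 30)
  41÷2 = 20 each, +1 to first 1
Round 4: Greywater=51 Juniper=39 → close Greywater (overflow 39)
  51÷1 = 51 each, +1 to first 0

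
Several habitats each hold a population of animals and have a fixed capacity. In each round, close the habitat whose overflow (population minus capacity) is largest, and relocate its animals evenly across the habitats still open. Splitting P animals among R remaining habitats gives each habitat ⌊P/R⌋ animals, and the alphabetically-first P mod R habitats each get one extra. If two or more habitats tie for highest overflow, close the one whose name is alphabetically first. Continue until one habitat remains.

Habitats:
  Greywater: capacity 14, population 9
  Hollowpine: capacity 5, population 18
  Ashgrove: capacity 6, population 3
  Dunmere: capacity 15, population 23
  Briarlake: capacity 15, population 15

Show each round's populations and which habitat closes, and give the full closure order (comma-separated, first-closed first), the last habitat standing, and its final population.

Round 1: Ashgrove=3 Briarlake=15 Dunmere=23 Greywater=9 Hollowpine=18 → close Hollowpine (overflow 13)
  18÷4 = 4 each, +1 to first 2
Round 2: Ashgrove=8 Briarlake=20 Dunmere=27 Greywater=13 → close Dunmere (overflow 12)
  27÷3 = 9 each, +1 to first 0
Round 3: Ashgrove=17 Briarlake=29 Greywater=22 → close Briarlake (overflow 14)
  29÷2 = 14 each, +1 to first 1
Round 4: Ashgrove=32 Greywater=36 → close Ashgrove (overflow 26)
  32÷1 = 32 each, +1 to first 0

Closure order: Hollowpine, Dunmere, Briarlake, Ashgrove
Last habitat: Greywater with 68 animals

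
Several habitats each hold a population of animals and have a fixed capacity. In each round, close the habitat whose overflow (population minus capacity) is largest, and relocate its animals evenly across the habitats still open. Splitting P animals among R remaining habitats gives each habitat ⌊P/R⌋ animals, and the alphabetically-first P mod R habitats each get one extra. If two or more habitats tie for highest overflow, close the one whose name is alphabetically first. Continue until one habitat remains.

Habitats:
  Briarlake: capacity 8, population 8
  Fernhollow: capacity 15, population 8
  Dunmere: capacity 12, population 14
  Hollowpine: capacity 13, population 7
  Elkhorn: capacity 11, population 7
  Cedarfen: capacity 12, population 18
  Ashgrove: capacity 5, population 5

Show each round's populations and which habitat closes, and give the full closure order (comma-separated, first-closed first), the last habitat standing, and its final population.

Closure order: Cedarfen, Dunmere, Ashgrove, Briarlake, Elkhorn, Hollowpine
Last habitat: Fernhollow with 67 animals

Round 1: Ashgrove=5 Briarlake=8 Cedarfen=18 Dunmere=14 Elkhorn=7 Fernhollow=8 Hollowpine=7 → close Cedarfen (overflow 6)
  18÷6 = 3 each, +1 to first 0
Round 2: Ashgrove=8 Briarlake=11 Dunmere=17 Elkhorn=10 Fernhollow=11 Hollowpine=10 → close Dunmere (overflow 5)
  17÷5 = 3 each, +1 to first 2
Round 3: Ashgrove=12 Briarlake=15 Elkhorn=13 Fernhollow=14 Hollowpine=13 → close Ashgrove (overflow 7)
  12÷4 = 3 each, +1 to first 0
Round 4: Briarlake=18 Elkhorn=16 Fernhollow=17 Hollowpine=16 → close Briarlake (overflow 10)
  18÷3 = 6 each, +1 to first 0
Round 5: Elkhorn=22 Fernhollow=23 Hollowpine=22 → close Elkhorn (overflow 11)
  22÷2 = 11 each, +1 to first 0
Round 6: Fernhollow=34 Hollowpine=33 → close Hollowpine (overflow 20)
  33÷1 = 33 each, +1 to first 0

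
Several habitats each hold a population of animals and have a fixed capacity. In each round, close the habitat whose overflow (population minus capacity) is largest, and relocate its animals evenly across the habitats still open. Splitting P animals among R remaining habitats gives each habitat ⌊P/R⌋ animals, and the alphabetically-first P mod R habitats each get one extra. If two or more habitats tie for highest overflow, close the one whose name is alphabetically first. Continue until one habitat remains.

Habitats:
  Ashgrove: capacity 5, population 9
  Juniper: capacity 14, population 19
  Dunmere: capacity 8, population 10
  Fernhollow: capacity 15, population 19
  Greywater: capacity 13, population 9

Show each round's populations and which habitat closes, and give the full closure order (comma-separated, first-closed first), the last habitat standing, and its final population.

Closure order: Juniper, Ashgrove, Fernhollow, Dunmere
Last habitat: Greywater with 66 animals

Round 1: Ashgrove=9 Dunmere=10 Fernhollow=19 Greywater=9 Juniper=19 → close Juniper (overflow 5)
  19÷4 = 4 each, +1 to first 3
Round 2: Ashgrove=14 Dunmere=15 Fernhollow=24 Greywater=13 → close Ashgrove (overflow 9)
  14÷3 = 4 each, +1 to first 2
Round 3: Dunmere=20 Fernhollow=29 Greywater=17 → close Fernhollow (overflow 14)
  29÷2 = 14 each, +1 to first 1
Round 4: Dunmere=35 Greywater=31 → close Dunmere (overflow 27)
  35÷1 = 35 each, +1 to first 0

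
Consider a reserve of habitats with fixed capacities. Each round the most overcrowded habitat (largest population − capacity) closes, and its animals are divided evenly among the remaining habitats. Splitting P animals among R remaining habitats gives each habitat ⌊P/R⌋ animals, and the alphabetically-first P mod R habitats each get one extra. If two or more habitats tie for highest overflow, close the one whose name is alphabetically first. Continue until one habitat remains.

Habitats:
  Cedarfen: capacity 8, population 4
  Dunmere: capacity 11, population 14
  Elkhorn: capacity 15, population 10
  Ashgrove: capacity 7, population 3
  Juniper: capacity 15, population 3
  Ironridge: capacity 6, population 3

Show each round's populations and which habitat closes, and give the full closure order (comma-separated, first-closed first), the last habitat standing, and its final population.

Closure order: Dunmere, Ironridge, Ashgrove, Cedarfen, Elkhorn
Last habitat: Juniper with 37 animals

Round 1: Ashgrove=3 Cedarfen=4 Dunmere=14 Elkhorn=10 Ironridge=3 Juniper=3 → close Dunmere (overflow 3)
  14÷5 = 2 each, +1 to first 4
Round 2: Ashgrove=6 Cedarfen=7 Elkhorn=13 Ironridge=6 Juniper=5 → close Ironridge (overflow 0)
  6÷4 = 1 each, +1 to first 2
Round 3: Ashgrove=8 Cedarfen=9 Elkhorn=14 Juniper=6 → close Ashgrove (overflow 1)
  8÷3 = 2 each, +1 to first 2
Round 4: Cedarfen=12 Elkhorn=17 Juniper=8 → close Cedarfen (overflow 4)
  12÷2 = 6 each, +1 to first 0
Round 5: Elkhorn=23 Juniper=14 → close Elkhorn (overflow 8)
  23÷1 = 23 each, +1 to first 0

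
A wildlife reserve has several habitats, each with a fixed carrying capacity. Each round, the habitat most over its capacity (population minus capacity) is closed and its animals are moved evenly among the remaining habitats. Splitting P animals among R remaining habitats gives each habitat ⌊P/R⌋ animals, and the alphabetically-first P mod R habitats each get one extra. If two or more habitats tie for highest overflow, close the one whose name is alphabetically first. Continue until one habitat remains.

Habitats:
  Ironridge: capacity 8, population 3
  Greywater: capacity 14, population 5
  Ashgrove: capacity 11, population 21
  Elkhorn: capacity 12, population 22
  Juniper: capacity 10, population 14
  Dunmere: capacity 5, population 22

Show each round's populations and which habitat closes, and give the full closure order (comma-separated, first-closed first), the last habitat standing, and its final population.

Closure order: Dunmere, Ashgrove, Elkhorn, Juniper, Ironridge
Last habitat: Greywater with 87 animals

Round 1: Ashgrove=21 Dunmere=22 Elkhorn=22 Greywater=5 Ironridge=3 Juniper=14 → close Dunmere (overflow 17)
  22÷5 = 4 each, +1 to first 2
Round 2: Ashgrove=26 Elkhorn=27 Greywater=9 Ironridge=7 Juniper=18 → close Ashgrove (overflow 15)
  26÷4 = 6 each, +1 to first 2
Round 3: Elkhorn=34 Greywater=16 Ironridge=13 Juniper=24 → close Elkhorn (overflow 22)
  34÷3 = 11 each, +1 to first 1
Round 4: Greywater=28 Ironridge=24 Juniper=35 → close Juniper (overflow 25)
  35÷2 = 17 each, +1 to first 1
Round 5: Greywater=46 Ironridge=41 → close Ironridge (overflow 33)
  41÷1 = 41 each, +1 to first 0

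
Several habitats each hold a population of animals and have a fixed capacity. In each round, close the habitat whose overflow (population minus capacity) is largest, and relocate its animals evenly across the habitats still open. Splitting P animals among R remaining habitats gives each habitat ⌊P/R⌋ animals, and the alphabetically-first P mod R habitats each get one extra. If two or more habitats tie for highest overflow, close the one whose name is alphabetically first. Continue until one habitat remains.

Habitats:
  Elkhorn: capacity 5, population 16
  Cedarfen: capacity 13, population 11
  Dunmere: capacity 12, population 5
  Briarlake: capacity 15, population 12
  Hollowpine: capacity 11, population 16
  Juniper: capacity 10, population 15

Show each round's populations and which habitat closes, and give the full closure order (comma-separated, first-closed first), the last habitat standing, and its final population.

Round 1: Briarlake=12 Cedarfen=11 Dunmere=5 Elkhorn=16 Hollowpine=16 Juniper=15 → close Elkhorn (overflow 11)
  16÷5 = 3 each, +1 to first 1
Round 2: Briarlake=16 Cedarfen=14 Dunmere=8 Hollowpine=19 Juniper=18 → close Hollowpine (overflow 8)
  19÷4 = 4 each, +1 to first 3
Round 3: Briarlake=21 Cedarfen=19 Dunmere=13 Juniper=22 → close Juniper (overflow 12)
  22÷3 = 7 each, +1 to first 1
Round 4: Briarlake=29 Cedarfen=26 Dunmere=20 → close Briarlake (overflow 14)
  29÷2 = 14 each, +1 to first 1
Round 5: Cedarfen=41 Dunmere=34 → close Cedarfen (overflow 28)
  41÷1 = 41 each, +1 to first 0

Closure order: Elkhorn, Hollowpine, Juniper, Briarlake, Cedarfen
Last habitat: Dunmere with 75 animals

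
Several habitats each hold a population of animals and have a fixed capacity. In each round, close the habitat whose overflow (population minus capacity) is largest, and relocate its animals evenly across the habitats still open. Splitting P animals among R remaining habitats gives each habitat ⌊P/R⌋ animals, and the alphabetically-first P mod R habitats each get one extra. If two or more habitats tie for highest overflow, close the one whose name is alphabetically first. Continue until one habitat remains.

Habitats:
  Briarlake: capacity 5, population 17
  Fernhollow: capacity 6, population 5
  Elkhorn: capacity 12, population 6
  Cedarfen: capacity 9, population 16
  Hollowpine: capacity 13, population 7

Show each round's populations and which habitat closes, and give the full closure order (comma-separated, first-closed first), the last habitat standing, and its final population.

Round 1: Briarlake=17 Cedarfen=16 Elkhorn=6 Fernhollow=5 Hollowpine=7 → close Briarlake (overflow 12)
  17÷4 = 4 each, +1 to first 1
Round 2: Cedarfen=21 Elkhorn=10 Fernhollow=9 Hollowpine=11 → close Cedarfen (overflow 12)
  21÷3 = 7 each, +1 to first 0
Round 3: Elkhorn=17 Fernhollow=16 Hollowpine=18 → close Fernhollow (overflow 10)
  16÷2 = 8 each, +1 to first 0
Round 4: Elkhorn=25 Hollowpine=26 → close Elkhorn (overflow 13)
  25÷1 = 25 each, +1 to first 0

Closure order: Briarlake, Cedarfen, Fernhollow, Elkhorn
Last habitat: Hollowpine with 51 animals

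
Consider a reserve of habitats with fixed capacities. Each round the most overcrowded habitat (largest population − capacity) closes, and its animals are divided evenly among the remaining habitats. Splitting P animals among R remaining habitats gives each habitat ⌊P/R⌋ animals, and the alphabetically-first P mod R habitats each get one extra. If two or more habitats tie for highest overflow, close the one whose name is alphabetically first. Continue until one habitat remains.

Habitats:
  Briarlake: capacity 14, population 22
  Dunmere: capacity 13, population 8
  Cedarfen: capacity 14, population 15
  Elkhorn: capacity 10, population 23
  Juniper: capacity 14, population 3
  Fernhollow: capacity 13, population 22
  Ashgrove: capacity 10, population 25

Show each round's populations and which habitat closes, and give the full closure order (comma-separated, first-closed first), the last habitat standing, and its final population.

Closure order: Ashgrove, Elkhorn, Briarlake, Fernhollow, Cedarfen, Dunmere
Last habitat: Juniper with 118 animals

Round 1: Ashgrove=25 Briarlake=22 Cedarfen=15 Dunmere=8 Elkhorn=23 Fernhollow=22 Juniper=3 → close Ashgrove (overflow 15)
  25÷6 = 4 each, +1 to first 1
Round 2: Briarlake=27 Cedarfen=19 Dunmere=12 Elkhorn=27 Fernhollow=26 Juniper=7 → close Elkhorn (overflow 17)
  27÷5 = 5 each, +1 to first 2
Round 3: Briarlake=33 Cedarfen=25 Dunmere=17 Fernhollow=31 Juniper=12 → close Briarlake (overflow 19)
  33÷4 = 8 each, +1 to first 1
Round 4: Cedarfen=34 Dunmere=25 Fernhollow=39 Juniper=20 → close Fernhollow (overflow 26)
  39÷3 = 13 each, +1 to first 0
Round 5: Cedarfen=47 Dunmere=38 Juniper=33 → close Cedarfen (overflow 33)
  47÷2 = 23 each, +1 to first 1
Round 6: Dunmere=62 Juniper=56 → close Dunmere (overflow 49)
  62÷1 = 62 each, +1 to first 0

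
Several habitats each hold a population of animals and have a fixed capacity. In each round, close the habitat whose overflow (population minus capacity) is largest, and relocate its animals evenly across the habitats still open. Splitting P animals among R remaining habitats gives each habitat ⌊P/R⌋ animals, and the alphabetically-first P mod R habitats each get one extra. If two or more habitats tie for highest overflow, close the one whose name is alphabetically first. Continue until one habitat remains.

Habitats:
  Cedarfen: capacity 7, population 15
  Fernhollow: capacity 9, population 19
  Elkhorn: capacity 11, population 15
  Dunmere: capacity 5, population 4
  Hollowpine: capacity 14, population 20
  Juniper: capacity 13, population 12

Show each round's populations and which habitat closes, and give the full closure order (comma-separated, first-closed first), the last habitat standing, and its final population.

Closure order: Fernhollow, Cedarfen, Hollowpine, Elkhorn, Dunmere
Last habitat: Juniper with 85 animals

Round 1: Cedarfen=15 Dunmere=4 Elkhorn=15 Fernhollow=19 Hollowpine=20 Juniper=12 → close Fernhollow (overflow 10)
  19÷5 = 3 each, +1 to first 4
Round 2: Cedarfen=19 Dunmere=8 Elkhorn=19 Hollowpine=24 Juniper=15 → close Cedarfen (overflow 12)
  19÷4 = 4 each, +1 to first 3
Round 3: Dunmere=13 Elkhorn=24 Hollowpine=29 Juniper=19 → close Hollowpine (overflow 15)
  29÷3 = 9 each, +1 to first 2
Round 4: Dunmere=23 Elkhorn=34 Juniper=28 → close Elkhorn (overflow 23)
  34÷2 = 17 each, +1 to first 0
Round 5: Dunmere=40 Juniper=45 → close Dunmere (overflow 35)
  40÷1 = 40 each, +1 to first 0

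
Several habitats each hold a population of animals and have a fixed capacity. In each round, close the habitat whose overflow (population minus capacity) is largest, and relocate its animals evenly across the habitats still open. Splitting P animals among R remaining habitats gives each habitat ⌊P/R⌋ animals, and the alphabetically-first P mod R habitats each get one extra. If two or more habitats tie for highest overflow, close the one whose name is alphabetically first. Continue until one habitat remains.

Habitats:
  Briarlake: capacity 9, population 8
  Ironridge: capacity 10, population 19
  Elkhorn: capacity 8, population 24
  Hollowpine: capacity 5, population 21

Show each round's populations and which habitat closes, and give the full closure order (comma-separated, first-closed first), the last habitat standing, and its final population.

Closure order: Elkhorn, Hollowpine, Ironridge
Last habitat: Briarlake with 72 animals

Round 1: Briarlake=8 Elkhorn=24 Hollowpine=21 Ironridge=19 → close Elkhorn (overflow 16)
  24÷3 = 8 each, +1 to first 0
Round 2: Briarlake=16 Hollowpine=29 Ironridge=27 → close Hollowpine (overflow 24)
  29÷2 = 14 each, +1 to first 1
Round 3: Briarlake=31 Ironridge=41 → close Ironridge (overflow 31)
  41÷1 = 41 each, +1 to first 0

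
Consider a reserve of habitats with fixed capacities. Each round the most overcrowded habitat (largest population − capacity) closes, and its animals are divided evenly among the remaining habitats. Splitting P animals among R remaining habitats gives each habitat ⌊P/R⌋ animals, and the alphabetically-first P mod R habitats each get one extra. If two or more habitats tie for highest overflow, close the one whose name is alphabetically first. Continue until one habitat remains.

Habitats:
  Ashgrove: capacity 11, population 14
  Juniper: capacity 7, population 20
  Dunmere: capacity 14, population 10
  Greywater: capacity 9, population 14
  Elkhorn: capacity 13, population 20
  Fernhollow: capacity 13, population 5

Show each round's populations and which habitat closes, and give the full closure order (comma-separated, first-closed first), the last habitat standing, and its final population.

Round 1: Ashgrove=14 Dunmere=10 Elkhorn=20 Fernhollow=5 Greywater=14 Juniper=20 → close Juniper (overflow 13)
  20÷5 = 4 each, +1 to first 0
Round 2: Ashgrove=18 Dunmere=14 Elkhorn=24 Fernhollow=9 Greywater=18 → close Elkhorn (overflow 11)
  24÷4 = 6 each, +1 to first 0
Round 3: Ashgrove=24 Dunmere=20 Fernhollow=15 Greywater=24 → close Greywater (overflow 15)
  24÷3 = 8 each, +1 to first 0
Round 4: Ashgrove=32 Dunmere=28 Fernhollow=23 → close Ashgrove (overflow 21)
  32÷2 = 16 each, +1 to first 0
Round 5: Dunmere=44 Fernhollow=39 → close Dunmere (overflow 30)
  44÷1 = 44 each, +1 to first 0

Closure order: Juniper, Elkhorn, Greywater, Ashgrove, Dunmere
Last habitat: Fernhollow with 83 animals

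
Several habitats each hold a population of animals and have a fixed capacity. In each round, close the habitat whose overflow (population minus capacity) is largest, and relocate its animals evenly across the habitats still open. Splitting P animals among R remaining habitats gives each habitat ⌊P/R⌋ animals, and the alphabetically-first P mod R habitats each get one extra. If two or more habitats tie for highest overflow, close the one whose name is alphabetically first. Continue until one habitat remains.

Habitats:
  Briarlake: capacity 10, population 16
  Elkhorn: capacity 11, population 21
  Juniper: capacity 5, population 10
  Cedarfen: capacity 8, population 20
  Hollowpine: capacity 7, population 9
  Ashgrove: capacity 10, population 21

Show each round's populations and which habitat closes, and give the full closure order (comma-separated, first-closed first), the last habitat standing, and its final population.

Round 1: Ashgrove=21 Briarlake=16 Cedarfen=20 Elkhorn=21 Hollowpine=9 Juniper=10 → close Cedarfen (overflow 12)
  20÷5 = 4 each, +1 to first 0
Round 2: Ashgrove=25 Briarlake=20 Elkhorn=25 Hollowpine=13 Juniper=14 → close Ashgrove (overflow 15)
  25÷4 = 6 each, +1 to first 1
Round 3: Briarlake=27 Elkhorn=31 Hollowpine=19 Juniper=20 → close Elkhorn (overflow 20)
  31÷3 = 10 each, +1 to first 1
Round 4: Briarlake=38 Hollowpine=29 Juniper=30 → close Briarlake (overflow 28)
  38÷2 = 19 each, +1 to first 0
Round 5: Hollowpine=48 Juniper=49 → close Juniper (overflow 44)
  49÷1 = 49 each, +1 to first 0

Closure order: Cedarfen, Ashgrove, Elkhorn, Briarlake, Juniper
Last habitat: Hollowpine with 97 animals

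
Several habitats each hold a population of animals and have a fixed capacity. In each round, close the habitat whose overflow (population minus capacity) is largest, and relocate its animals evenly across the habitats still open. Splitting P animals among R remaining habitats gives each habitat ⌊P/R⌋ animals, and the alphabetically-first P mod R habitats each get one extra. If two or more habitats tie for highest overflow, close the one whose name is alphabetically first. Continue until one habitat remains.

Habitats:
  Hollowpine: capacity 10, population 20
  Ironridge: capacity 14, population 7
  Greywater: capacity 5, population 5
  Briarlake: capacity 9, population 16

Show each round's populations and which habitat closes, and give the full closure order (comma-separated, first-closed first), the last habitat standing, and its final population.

Closure order: Hollowpine, Briarlake, Greywater
Last habitat: Ironridge with 48 animals

Round 1: Briarlake=16 Greywater=5 Hollowpine=20 Ironridge=7 → close Hollowpine (overflow 10)
  20÷3 = 6 each, +1 to first 2
Round 2: Briarlake=23 Greywater=12 Ironridge=13 → close Briarlake (overflow 14)
  23÷2 = 11 each, +1 to first 1
Round 3: Greywater=24 Ironridge=24 → close Greywater (overflow 19)
  24÷1 = 24 each, +1 to first 0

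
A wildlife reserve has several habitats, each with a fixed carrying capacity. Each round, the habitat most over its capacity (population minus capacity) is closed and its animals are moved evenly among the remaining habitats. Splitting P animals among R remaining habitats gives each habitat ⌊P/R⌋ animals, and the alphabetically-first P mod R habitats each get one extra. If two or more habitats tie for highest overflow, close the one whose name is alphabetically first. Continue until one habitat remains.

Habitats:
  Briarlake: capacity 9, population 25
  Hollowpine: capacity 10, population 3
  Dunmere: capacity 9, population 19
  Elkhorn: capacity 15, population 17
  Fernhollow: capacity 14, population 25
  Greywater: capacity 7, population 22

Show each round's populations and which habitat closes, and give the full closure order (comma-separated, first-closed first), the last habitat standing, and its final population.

Closure order: Briarlake, Greywater, Fernhollow, Dunmere, Elkhorn
Last habitat: Hollowpine with 111 animals

Round 1: Briarlake=25 Dunmere=19 Elkhorn=17 Fernhollow=25 Greywater=22 Hollowpine=3 → close Briarlake (overflow 16)
  25÷5 = 5 each, +1 to first 0
Round 2: Dunmere=24 Elkhorn=22 Fernhollow=30 Greywater=27 Hollowpine=8 → close Greywater (overflow 20)
  27÷4 = 6 each, +1 to first 3
Round 3: Dunmere=31 Elkhorn=29 Fernhollow=37 Hollowpine=14 → close Fernhollow (overflow 23)
  37÷3 = 12 each, +1 to first 1
Round 4: Dunmere=44 Elkhorn=41 Hollowpine=26 → close Dunmere (overflow 35)
  44÷2 = 22 each, +1 to first 0
Round 5: Elkhorn=63 Hollowpine=48 → close Elkhorn (overflow 48)
  63÷1 = 63 each, +1 to first 0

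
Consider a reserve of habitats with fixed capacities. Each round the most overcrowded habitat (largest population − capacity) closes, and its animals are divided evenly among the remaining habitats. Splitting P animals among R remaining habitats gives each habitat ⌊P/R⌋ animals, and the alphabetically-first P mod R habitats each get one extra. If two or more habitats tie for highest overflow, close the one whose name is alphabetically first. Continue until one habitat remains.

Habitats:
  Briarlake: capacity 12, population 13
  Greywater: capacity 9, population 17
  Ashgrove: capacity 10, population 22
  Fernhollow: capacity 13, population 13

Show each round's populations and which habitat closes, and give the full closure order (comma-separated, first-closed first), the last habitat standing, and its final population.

Closure order: Ashgrove, Greywater, Briarlake
Last habitat: Fernhollow with 65 animals

Round 1: Ashgrove=22 Briarlake=13 Fernhollow=13 Greywater=17 → close Ashgrove (overflow 12)
  22÷3 = 7 each, +1 to first 1
Round 2: Briarlake=21 Fernhollow=20 Greywater=24 → close Greywater (overflow 15)
  24÷2 = 12 each, +1 to first 0
Round 3: Briarlake=33 Fernhollow=32 → close Briarlake (overflow 21)
  33÷1 = 33 each, +1 to first 0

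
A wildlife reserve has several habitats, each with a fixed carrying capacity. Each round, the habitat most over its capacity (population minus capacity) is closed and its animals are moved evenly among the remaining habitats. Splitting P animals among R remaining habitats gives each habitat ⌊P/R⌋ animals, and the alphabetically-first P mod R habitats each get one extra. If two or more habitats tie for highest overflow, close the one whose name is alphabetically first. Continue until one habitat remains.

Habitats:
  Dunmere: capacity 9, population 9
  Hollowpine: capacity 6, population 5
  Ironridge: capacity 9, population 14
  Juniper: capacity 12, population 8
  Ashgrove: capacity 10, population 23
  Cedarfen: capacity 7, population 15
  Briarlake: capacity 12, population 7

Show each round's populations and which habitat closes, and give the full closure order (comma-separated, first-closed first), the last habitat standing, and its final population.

Round 1: Ashgrove=23 Briarlake=7 Cedarfen=15 Dunmere=9 Hollowpine=5 Ironridge=14 Juniper=8 → close Ashgrove (overflow 13)
  23÷6 = 3 each, +1 to first 5
Round 2: Briarlake=11 Cedarfen=19 Dunmere=13 Hollowpine=9 Ironridge=18 Juniper=11 → close Cedarfen (overflow 12)
  19÷5 = 3 each, +1 to first 4
Round 3: Briarlake=15 Dunmere=17 Hollowpine=13 Ironridge=22 Juniper=14 → close Ironridge (overflow 13)
  22÷4 = 5 each, +1 to first 2
Round 4: Briarlake=21 Dunmere=23 Hollowpine=18 Juniper=19 → close Dunmere (overflow 14)
  23÷3 = 7 each, +1 to first 2
Round 5: Briarlake=29 Hollowpine=26 Juniper=26 → close Hollowpine (overflow 20)
  26÷2 = 13 each, +1 to first 0
Round 6: Briarlake=42 Juniper=39 → close Briarlake (overflow 30)
  42÷1 = 42 each, +1 to first 0

Closure order: Ashgrove, Cedarfen, Ironridge, Dunmere, Hollowpine, Briarlake
Last habitat: Juniper with 81 animals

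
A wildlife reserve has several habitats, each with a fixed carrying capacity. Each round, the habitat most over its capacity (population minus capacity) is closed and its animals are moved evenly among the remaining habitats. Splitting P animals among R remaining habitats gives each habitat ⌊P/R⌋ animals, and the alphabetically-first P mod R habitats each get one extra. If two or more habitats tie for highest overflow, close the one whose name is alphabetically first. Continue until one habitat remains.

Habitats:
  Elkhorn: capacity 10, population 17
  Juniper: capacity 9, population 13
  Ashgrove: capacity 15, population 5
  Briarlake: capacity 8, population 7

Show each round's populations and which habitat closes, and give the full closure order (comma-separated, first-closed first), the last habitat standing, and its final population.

Round 1: Ashgrove=5 Briarlake=7 Elkhorn=17 Juniper=13 → close Elkhorn (overflow 7)
  17÷3 = 5 each, +1 to first 2
Round 2: Ashgrove=11 Briarlake=13 Juniper=18 → close Juniper (overflow 9)
  18÷2 = 9 each, +1 to first 0
Round 3: Ashgrove=20 Briarlake=22 → close Briarlake (overflow 14)
  22÷1 = 22 each, +1 to first 0

Closure order: Elkhorn, Juniper, Briarlake
Last habitat: Ashgrove with 42 animals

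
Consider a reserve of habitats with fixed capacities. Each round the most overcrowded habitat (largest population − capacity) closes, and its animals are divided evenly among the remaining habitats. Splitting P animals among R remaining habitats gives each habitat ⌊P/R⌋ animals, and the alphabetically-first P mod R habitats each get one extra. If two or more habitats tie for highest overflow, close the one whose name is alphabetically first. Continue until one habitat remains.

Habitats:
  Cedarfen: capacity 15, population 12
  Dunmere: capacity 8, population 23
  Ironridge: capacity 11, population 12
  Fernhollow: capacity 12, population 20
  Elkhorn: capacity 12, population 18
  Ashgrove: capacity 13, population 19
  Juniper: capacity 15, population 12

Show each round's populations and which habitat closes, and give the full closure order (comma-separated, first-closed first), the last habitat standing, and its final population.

Round 1: Ashgrove=19 Cedarfen=12 Dunmere=23 Elkhorn=18 Fernhollow=20 Ironridge=12 Juniper=12 → close Dunmere (overflow 15)
  23÷6 = 3 each, +1 to first 5
Round 2: Ashgrove=23 Cedarfen=16 Elkhorn=22 Fernhollow=24 Ironridge=16 Juniper=15 → close Fernhollow (overflow 12)
  24÷5 = 4 each, +1 to first 4
Round 3: Ashgrove=28 Cedarfen=21 Elkhorn=27 Ironridge=21 Juniper=19 → close Ashgrove (overflow 15)
  28÷4 = 7 each, +1 to first 0
Round 4: Cedarfen=28 Elkhorn=34 Ironridge=28 Juniper=26 → close Elkhorn (overflow 22)
  34÷3 = 11 each, +1 to first 1
Round 5: Cedarfen=40 Ironridge=39 Juniper=37 → close Ironridge (overflow 28)
  39÷2 = 19 each, +1 to first 1
Round 6: Cedarfen=60 Juniper=56 → close Cedarfen (overflow 45)
  60÷1 = 60 each, +1 to first 0

Closure order: Dunmere, Fernhollow, Ashgrove, Elkhorn, Ironridge, Cedarfen
Last habitat: Juniper with 116 animals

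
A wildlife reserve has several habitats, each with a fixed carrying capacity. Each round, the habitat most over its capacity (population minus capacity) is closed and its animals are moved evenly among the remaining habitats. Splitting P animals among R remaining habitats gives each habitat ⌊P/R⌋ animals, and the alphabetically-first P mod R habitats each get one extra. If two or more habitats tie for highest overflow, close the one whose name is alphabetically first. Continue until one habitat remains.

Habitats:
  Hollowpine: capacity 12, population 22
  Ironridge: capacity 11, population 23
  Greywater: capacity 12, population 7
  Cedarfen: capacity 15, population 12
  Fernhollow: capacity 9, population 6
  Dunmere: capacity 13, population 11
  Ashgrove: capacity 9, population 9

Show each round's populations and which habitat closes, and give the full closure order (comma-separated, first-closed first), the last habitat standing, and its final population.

Closure order: Ironridge, Hollowpine, Ashgrove, Dunmere, Cedarfen, Fernhollow
Last habitat: Greywater with 90 animals

Round 1: Ashgrove=9 Cedarfen=12 Dunmere=11 Fernhollow=6 Greywater=7 Hollowpine=22 Ironridge=23 → close Ironridge (overflow 12)
  23÷6 = 3 each, +1 to first 5
Round 2: Ashgrove=13 Cedarfen=16 Dunmere=15 Fernhollow=10 Greywater=11 Hollowpine=25 → close Hollowpine (overflow 13)
  25÷5 = 5 each, +1 to first 0
Round 3: Ashgrove=18 Cedarfen=21 Dunmere=20 Fernhollow=15 Greywater=16 → close Ashgrove (overflow 9)
  18÷4 = 4 each, +1 to first 2
Round 4: Cedarfen=26 Dunmere=25 Fernhollow=19 Greywater=20 → close Dunmere (overflow 12)
  25÷3 = 8 each, +1 to first 1
Round 5: Cedarfen=35 Fernhollow=27 Greywater=28 → close Cedarfen (overflow 20)
  35÷2 = 17 each, +1 to first 1
Round 6: Fernhollow=45 Greywater=45 → close Fernhollow (overflow 36)
  45÷1 = 45 each, +1 to first 0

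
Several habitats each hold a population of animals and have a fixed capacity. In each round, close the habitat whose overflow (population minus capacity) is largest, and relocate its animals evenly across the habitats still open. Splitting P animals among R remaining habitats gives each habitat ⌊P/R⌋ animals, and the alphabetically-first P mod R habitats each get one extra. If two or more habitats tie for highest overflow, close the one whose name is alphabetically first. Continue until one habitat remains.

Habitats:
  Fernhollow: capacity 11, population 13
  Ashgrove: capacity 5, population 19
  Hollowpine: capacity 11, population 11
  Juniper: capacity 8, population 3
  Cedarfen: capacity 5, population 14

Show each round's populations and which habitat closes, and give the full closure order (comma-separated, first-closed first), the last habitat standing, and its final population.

Closure order: Ashgrove, Cedarfen, Fernhollow, Hollowpine
Last habitat: Juniper with 60 animals

Round 1: Ashgrove=19 Cedarfen=14 Fernhollow=13 Hollowpine=11 Juniper=3 → close Ashgrove (overflow 14)
  19÷4 = 4 each, +1 to first 3
Round 2: Cedarfen=19 Fernhollow=18 Hollowpine=16 Juniper=7 → close Cedarfen (overflow 14)
  19÷3 = 6 each, +1 to first 1
Round 3: Fernhollow=25 Hollowpine=22 Juniper=13 → close Fernhollow (overflow 14)
  25÷2 = 12 each, +1 to first 1
Round 4: Hollowpine=35 Juniper=25 → close Hollowpine (overflow 24)
  35÷1 = 35 each, +1 to first 0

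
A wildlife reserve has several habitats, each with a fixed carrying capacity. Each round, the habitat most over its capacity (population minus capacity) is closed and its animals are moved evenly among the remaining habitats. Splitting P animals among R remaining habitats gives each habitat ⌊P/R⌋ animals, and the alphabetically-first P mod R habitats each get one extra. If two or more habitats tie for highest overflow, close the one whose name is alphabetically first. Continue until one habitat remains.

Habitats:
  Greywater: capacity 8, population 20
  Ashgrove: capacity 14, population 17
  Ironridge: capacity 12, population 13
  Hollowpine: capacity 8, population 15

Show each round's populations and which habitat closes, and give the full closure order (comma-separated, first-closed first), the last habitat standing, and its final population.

Round 1: Ashgrove=17 Greywater=20 Hollowpine=15 Ironridge=13 → close Greywater (overflow 12)
  20÷3 = 6 each, +1 to first 2
Round 2: Ashgrove=24 Hollowpine=22 Ironridge=19 → close Hollowpine (overflow 14)
  22÷2 = 11 each, +1 to first 0
Round 3: Ashgrove=35 Ironridge=30 → close Ashgrove (overflow 21)
  35÷1 = 35 each, +1 to first 0

Closure order: Greywater, Hollowpine, Ashgrove
Last habitat: Ironridge with 65 animals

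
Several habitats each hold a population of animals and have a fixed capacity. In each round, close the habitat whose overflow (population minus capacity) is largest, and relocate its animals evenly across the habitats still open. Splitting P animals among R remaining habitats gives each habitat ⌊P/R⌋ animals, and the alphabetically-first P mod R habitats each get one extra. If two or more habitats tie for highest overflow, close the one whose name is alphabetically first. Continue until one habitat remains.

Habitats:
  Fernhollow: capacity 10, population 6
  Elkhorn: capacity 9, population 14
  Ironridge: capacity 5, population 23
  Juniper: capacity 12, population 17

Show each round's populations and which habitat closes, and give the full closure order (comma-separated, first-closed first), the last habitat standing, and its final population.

Closure order: Ironridge, Elkhorn, Juniper
Last habitat: Fernhollow with 60 animals

Round 1: Elkhorn=14 Fernhollow=6 Ironridge=23 Juniper=17 → close Ironridge (overflow 18)
  23÷3 = 7 each, +1 to first 2
Round 2: Elkhorn=22 Fernhollow=14 Juniper=24 → close Elkhorn (overflow 13)
  22÷2 = 11 each, +1 to first 0
Round 3: Fernhollow=25 Juniper=35 → close Juniper (overflow 23)
  35÷1 = 35 each, +1 to first 0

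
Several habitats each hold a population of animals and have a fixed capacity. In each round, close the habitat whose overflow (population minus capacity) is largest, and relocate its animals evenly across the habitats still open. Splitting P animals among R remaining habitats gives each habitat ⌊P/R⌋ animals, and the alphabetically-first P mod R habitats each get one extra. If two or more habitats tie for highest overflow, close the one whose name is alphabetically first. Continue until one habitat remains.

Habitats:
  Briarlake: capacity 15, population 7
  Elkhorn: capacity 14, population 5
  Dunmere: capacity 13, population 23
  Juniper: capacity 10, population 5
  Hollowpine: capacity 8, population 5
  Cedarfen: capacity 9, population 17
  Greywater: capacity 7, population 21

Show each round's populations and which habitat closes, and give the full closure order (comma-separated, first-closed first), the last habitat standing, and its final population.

Closure order: Greywater, Dunmere, Cedarfen, Hollowpine, Briarlake, Juniper
Last habitat: Elkhorn with 83 animals

Round 1: Briarlake=7 Cedarfen=17 Dunmere=23 Elkhorn=5 Greywater=21 Hollowpine=5 Juniper=5 → close Greywater (overflow 14)
  21÷6 = 3 each, +1 to first 3
Round 2: Briarlake=11 Cedarfen=21 Dunmere=27 Elkhorn=8 Hollowpine=8 Juniper=8 → close Dunmere (overflow 14)
  27÷5 = 5 each, +1 to first 2
Round 3: Briarlake=17 Cedarfen=27 Elkhorn=13 Hollowpine=13 Juniper=13 → close Cedarfen (overflow 18)
  27÷4 = 6 each, +1 to first 3
Round 4: Briarlake=24 Elkhorn=20 Hollowpine=20 Juniper=19 → close Hollowpine (overflow 12)
  20÷3 = 6 each, +1 to first 2
Round 5: Briarlake=31 Elkhorn=27 Juniper=25 → close Briarlake (overflow 16)
  31÷2 = 15 each, +1 to first 1
Round 6: Elkhorn=43 Juniper=40 → close Juniper (overflow 30)
  40÷1 = 40 each, +1 to first 0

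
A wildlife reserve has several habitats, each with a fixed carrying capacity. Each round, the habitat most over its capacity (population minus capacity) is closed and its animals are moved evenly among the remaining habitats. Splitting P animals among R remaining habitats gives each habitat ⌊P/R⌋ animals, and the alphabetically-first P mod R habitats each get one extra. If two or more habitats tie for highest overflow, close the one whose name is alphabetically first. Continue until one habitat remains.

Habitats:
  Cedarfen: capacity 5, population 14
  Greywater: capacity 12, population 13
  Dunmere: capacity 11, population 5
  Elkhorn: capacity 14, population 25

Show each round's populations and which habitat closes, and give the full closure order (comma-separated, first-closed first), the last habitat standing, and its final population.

Closure order: Elkhorn, Cedarfen, Greywater
Last habitat: Dunmere with 57 animals

Round 1: Cedarfen=14 Dunmere=5 Elkhorn=25 Greywater=13 → close Elkhorn (overflow 11)
  25÷3 = 8 each, +1 to first 1
Round 2: Cedarfen=23 Dunmere=13 Greywater=21 → close Cedarfen (overflow 18)
  23÷2 = 11 each, +1 to first 1
Round 3: Dunmere=25 Greywater=32 → close Greywater (overflow 20)
  32÷1 = 32 each, +1 to first 0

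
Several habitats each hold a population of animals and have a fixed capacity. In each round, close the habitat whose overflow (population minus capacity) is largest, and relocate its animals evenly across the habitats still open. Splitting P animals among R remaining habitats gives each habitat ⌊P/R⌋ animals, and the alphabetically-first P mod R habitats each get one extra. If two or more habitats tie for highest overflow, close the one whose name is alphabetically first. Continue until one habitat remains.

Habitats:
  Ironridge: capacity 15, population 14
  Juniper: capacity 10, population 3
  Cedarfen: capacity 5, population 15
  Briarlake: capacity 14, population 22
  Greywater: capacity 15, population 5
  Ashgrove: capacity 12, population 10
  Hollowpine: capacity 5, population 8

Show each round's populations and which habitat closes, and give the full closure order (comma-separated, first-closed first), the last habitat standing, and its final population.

Closure order: Cedarfen, Briarlake, Hollowpine, Ashgrove, Ironridge, Greywater
Last habitat: Juniper with 77 animals

Round 1: Ashgrove=10 Briarlake=22 Cedarfen=15 Greywater=5 Hollowpine=8 Ironridge=14 Juniper=3 → close Cedarfen (overflow 10)
  15÷6 = 2 each, +1 to first 3
Round 2: Ashgrove=13 Briarlake=25 Greywater=8 Hollowpine=10 Ironridge=16 Juniper=5 → close Briarlake (overflow 11)
  25÷5 = 5 each, +1 to first 0
Round 3: Ashgrove=18 Greywater=13 Hollowpine=15 Ironridge=21 Juniper=10 → close Hollowpine (overflow 10)
  15÷4 = 3 each, +1 to first 3
Round 4: Ashgrove=22 Greywater=17 Ironridge=25 Juniper=13 → close Ashgrove (overflow 10)
  22÷3 = 7 each, +1 to first 1
Round 5: Greywater=25 Ironridge=32 Juniper=20 → close Ironridge (overflow 17)
  32÷2 = 16 each, +1 to first 0
Round 6: Greywater=41 Juniper=36 → close Greywater (overflow 26)
  41÷1 = 41 each, +1 to first 0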